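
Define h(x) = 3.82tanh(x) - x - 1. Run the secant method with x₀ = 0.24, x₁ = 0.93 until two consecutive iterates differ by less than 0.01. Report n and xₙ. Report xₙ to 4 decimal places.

h(0.24) = -0.340406, h(0.93) = 0.860869
x₂ = 0.930000 − 0.860869·(0.690000)/(1.201275) = 0.435526;  |Δ| = 0.494474
h(0.435526) = 0.130403
x₃ = 0.435526 − 0.130403·(-0.494474)/(-0.730466) = 0.347252;  |Δ| = 0.088274
h(0.347252) = -0.071615
x₄ = 0.347252 − (-0.071615)·(-0.088274)/(-0.202018) = 0.378545;  |Δ| = 0.031293
h(0.378545) = 0.002168
x₅ = 0.378545 − 0.002168·(0.031293)/(0.073783) = 0.377625;  |Δ| = 0.000920
|x₅ − x₄| = 0.000920 < 0.01

n = 5, xₙ = 0.3776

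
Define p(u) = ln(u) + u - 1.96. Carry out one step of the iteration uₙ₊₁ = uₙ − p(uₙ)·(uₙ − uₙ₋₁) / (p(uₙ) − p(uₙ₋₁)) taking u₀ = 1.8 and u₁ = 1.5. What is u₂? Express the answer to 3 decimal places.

p(1.8) = 0.42779, p(1.5) = -0.05453
u₂ = 1.50000 − (-0.05453)·(1.50000 − 1.80000) / (-0.05453 − 0.42779) = 1.50000 − (0.01636)/(-0.48232) = 1.53392

1.534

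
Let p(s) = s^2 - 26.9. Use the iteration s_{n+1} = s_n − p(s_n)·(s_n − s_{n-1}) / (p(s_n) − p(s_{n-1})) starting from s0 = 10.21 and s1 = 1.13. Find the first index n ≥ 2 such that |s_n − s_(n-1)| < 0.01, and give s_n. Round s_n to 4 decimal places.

n = 7, s_n = 5.1865

p(10.21) = 77.344100, p(1.13) = -25.623100
s2 = 1.130000 − (-25.623100)·(-9.080000)/(-102.967200) = 3.389533;  |Δ| = 2.259533
p(3.389533) = -15.411069
s3 = 3.389533 − (-15.411069)·(2.259533)/(10.212031) = 6.799414;  |Δ| = 3.409881
p(6.799414) = 19.332026
s4 = 6.799414 − 19.332026·(3.409881)/(34.743095) = 4.902061;  |Δ| = 1.897353
p(4.902061) = -2.869800
s5 = 4.902061 − (-2.869800)·(-1.897353)/(-22.201826) = 5.147312;  |Δ| = 0.245251
p(5.147312) = -0.405180
s6 = 5.147312 − (-0.405180)·(0.245251)/(2.464620) = 5.187631;  |Δ| = 0.040319
p(5.187631) = 0.011514
s7 = 5.187631 − 0.011514·(0.040319)/(0.416694) = 5.186517;  |Δ| = 0.001114
|s7 − s6| = 0.001114 < 0.01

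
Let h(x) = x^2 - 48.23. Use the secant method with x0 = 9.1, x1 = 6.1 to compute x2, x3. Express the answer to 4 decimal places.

h(9.1) = 34.580000, h(6.1) = -11.020000
x2 = 6.100000 − (-11.020000)·(6.100000 − 9.100000) / (-11.020000 − 34.580000) = 6.100000 − (33.060000)/(-45.600000) = 6.825000
h(6.825000) = -1.649375
x3 = 6.825000 − (-1.649375)·(6.825000 − 6.100000) / (-1.649375 − (-11.020000)) = 6.825000 − (-1.195797)/(9.370625) = 6.952611

6.8250, 6.9526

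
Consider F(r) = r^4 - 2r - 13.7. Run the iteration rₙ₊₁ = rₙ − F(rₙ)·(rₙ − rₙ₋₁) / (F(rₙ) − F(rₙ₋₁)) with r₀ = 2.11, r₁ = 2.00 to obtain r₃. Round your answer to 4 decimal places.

2.0544

F(2.11) = 1.901194, F(2.00) = -1.700000
r₂ = 2.000000 − (-1.700000)·(2.000000 − 2.110000) / (-1.700000 − 1.901194) = 2.000000 − (0.187000)/(-3.601194) = 2.051927
F(2.051927) = -0.076342
r₃ = 2.051927 − (-0.076342)·(2.051927 − 2.000000) / (-0.076342 − (-1.700000)) = 2.051927 − (-0.003964)/(1.623658) = 2.054369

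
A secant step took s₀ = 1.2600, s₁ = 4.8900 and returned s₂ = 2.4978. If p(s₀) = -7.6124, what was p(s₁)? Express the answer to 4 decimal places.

14.7119

The secant line through (1.2600, -7.6124) and (4.8900, p(s₁)) crosses zero at s₂ = 2.4978.
So (1.2600, -7.6124), (4.8900, p(s₁)), (2.4978, 0) are collinear:
p(s₁) = -7.6124 · (4.8900 − 2.4978) / (1.2600 − 2.4978) = -7.6124 · (2.392200)/(-1.237800) = 14.711895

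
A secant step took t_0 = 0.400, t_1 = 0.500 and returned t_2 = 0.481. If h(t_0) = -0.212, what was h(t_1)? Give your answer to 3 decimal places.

0.050

The secant line through (0.400, -0.212) and (0.500, h(t_1)) crosses zero at t_2 = 0.481.
So (0.400, -0.212), (0.500, h(t_1)), (0.481, 0) are collinear:
h(t_1) = -0.212 · (0.500 − 0.481) / (0.400 − 0.481) = -0.212 · (0.01900)/(-0.08100) = 0.04973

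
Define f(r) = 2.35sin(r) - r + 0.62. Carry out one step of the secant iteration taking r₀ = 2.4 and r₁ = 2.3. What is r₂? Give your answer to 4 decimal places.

f(2.4) = -0.192662, f(2.3) = 0.072407
r₂ = 2.300000 − 0.072407·(2.300000 − 2.400000) / (0.072407 − (-0.192662)) = 2.300000 − (-0.007241)/(0.265069) = 2.327316

2.3273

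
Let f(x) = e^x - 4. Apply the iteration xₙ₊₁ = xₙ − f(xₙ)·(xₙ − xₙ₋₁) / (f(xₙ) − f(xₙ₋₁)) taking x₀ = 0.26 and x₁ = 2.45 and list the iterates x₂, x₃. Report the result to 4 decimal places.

f(0.26) = -2.703070, f(2.45) = 7.588347
x₂ = 2.450000 − 7.588347·(2.450000 − 0.260000) / (7.588347 − (-2.703070)) = 2.450000 − (16.618479)/(10.291417) = 0.835210
f(0.835210) = -1.694702
x₃ = 0.835210 − (-1.694702)·(0.835210 − 2.450000) / (-1.694702 − 7.588347) = 0.835210 − (2.736589)/(-9.283049) = 1.130004

0.8352, 1.1300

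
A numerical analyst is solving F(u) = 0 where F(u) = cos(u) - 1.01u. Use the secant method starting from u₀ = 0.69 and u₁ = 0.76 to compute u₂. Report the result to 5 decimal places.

0.73444

F(0.69) = 0.0743460, F(0.76) = -0.0427640
u₂ = 0.7600000 − (-0.0427640)·(0.7600000 − 0.6900000) / (-0.0427640 − 0.0743460) = 0.7600000 − (-0.0029935)/(-0.1171100) = 0.7344387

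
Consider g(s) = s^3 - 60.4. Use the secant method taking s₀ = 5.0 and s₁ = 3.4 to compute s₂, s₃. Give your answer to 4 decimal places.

g(5.0) = 64.600000, g(3.4) = -21.096000
s₂ = 3.400000 − (-21.096000)·(3.400000 − 5.000000) / (-21.096000 − 64.600000) = 3.400000 − (33.753600)/(-85.696000) = 3.793876
g(3.793876) = -5.792863
s₃ = 3.793876 − (-5.792863)·(3.793876 − 3.400000) / (-5.792863 − (-21.096000)) = 3.793876 − (-2.281670)/(15.303137) = 3.942974

3.7939, 3.9430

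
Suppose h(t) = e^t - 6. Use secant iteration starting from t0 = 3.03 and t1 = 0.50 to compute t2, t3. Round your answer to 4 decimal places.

1.0779, 2.4496

h(3.03) = 14.697233, h(0.50) = -4.351279
t2 = 0.500000 − (-4.351279)·(0.500000 − 3.030000) / (-4.351279 − 14.697233) = 0.500000 − (11.008735)/(-19.048511) = 1.077932
h(1.077932) = -3.061405
t3 = 1.077932 − (-3.061405)·(1.077932 − 0.500000) / (-3.061405 − (-4.351279)) = 1.077932 − (-1.769283)/(1.289874) = 2.449603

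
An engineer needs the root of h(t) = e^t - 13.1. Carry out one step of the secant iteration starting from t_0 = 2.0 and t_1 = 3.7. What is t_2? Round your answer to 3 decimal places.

h(2.0) = -5.71094, h(3.7) = 27.34730
t_2 = 3.70000 − 27.34730·(3.70000 − 2.00000) / (27.34730 − (-5.71094)) = 3.70000 − (46.49042)/(33.05825) = 2.29368

2.294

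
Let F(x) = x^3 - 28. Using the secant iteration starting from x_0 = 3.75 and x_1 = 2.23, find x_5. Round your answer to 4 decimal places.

3.0365

F(3.75) = 24.734375, F(2.23) = -16.910433
x_2 = 2.230000 − (-16.910433)·(2.230000 − 3.750000) / (-16.910433 − 24.734375) = 2.230000 − (25.703858)/(-41.644808) = 2.847216
F(2.847216) = -4.918638
x_3 = 2.847216 − (-4.918638)·(2.847216 − 2.230000) / (-4.918638 − (-16.910433)) = 2.847216 − (-3.035864)/(11.991795) = 3.100378
F(3.100378) = 1.801904
x_4 = 3.100378 − 1.801904·(3.100378 − 2.847216) / (1.801904 − (-4.918638)) = 3.100378 − (0.456173)/(6.720543) = 3.032501
F(3.032501) = -0.112939
x_5 = 3.032501 − (-0.112939)·(3.032501 − 3.100378) / (-0.112939 − 1.801904) = 3.032501 − (0.007666)/(-1.914844) = 3.036504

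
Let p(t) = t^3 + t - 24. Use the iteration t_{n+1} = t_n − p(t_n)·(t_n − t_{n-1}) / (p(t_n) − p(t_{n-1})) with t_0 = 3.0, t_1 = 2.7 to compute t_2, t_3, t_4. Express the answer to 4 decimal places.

2.7637, 2.7691, 2.7690

p(3.0) = 6.000000, p(2.7) = -1.617000
t_2 = 2.700000 − (-1.617000)·(2.700000 − 3.000000) / (-1.617000 − 6.000000) = 2.700000 − (0.485100)/(-7.617000) = 2.763686
p(2.763686) = -0.127378
t_3 = 2.763686 − (-0.127378)·(2.763686 − 2.700000) / (-0.127378 − (-1.617000)) = 2.763686 − (-0.008112)/(1.489622) = 2.769132
p(2.769132) = 0.003100
t_4 = 2.769132 − 0.003100·(2.769132 − 2.763686) / (0.003100 − (-0.127378)) = 2.769132 − (0.000017)/(0.130478) = 2.769003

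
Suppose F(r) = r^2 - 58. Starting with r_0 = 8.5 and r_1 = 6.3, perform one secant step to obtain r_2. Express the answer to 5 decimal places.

F(8.5) = 14.2500000, F(6.3) = -18.3100000
r_2 = 6.3000000 − (-18.3100000)·(6.3000000 − 8.5000000) / (-18.3100000 − 14.2500000) = 6.3000000 − (40.2820000)/(-32.5600000) = 7.5371622

7.53716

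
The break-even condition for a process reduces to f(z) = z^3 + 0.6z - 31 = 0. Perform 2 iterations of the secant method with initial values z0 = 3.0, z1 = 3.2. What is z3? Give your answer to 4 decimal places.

f(3.0) = -2.200000, f(3.2) = 3.688000
z2 = 3.200000 − 3.688000·(3.200000 − 3.000000) / (3.688000 − (-2.200000)) = 3.200000 − (0.737600)/(5.888000) = 3.074728
f(3.074728) = -0.086824
z3 = 3.074728 − (-0.086824)·(3.074728 − 3.200000) / (-0.086824 − 3.688000) = 3.074728 − (0.010877)/(-3.774824) = 3.077610

3.0776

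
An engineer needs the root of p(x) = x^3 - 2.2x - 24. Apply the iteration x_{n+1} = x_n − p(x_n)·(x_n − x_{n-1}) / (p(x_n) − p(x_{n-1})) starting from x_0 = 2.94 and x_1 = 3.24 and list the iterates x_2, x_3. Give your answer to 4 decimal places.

3.1310, 3.1379

p(2.94) = -5.055816, p(3.24) = 2.884224
x_2 = 3.240000 − 2.884224·(3.240000 − 2.940000) / (2.884224 − (-5.055816)) = 3.240000 − (0.865267)/(7.940040) = 3.131025
p(3.131025) = -0.193827
x_3 = 3.131025 − (-0.193827)·(3.131025 − 3.240000) / (-0.193827 − 2.884224) = 3.131025 − (0.021122)/(-3.078051) = 3.137887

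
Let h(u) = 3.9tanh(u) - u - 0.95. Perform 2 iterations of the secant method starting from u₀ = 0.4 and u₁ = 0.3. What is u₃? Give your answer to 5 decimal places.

h(0.4) = 0.1318010, h(0.3) = -0.1138808
u₂ = 0.3000000 − (-0.1138808)·(0.3000000 − 0.4000000) / (-0.1138808 − 0.1318010) = 0.3000000 − (0.0113881)/(-0.2456818) = 0.3463530
h(0.3463530) = 0.0028822
u₃ = 0.3463530 − 0.0028822·(0.3463530 − 0.3000000) / (0.0028822 − (-0.1138808)) = 0.3463530 − (0.0001336)/(0.1167630) = 0.3452088

0.34521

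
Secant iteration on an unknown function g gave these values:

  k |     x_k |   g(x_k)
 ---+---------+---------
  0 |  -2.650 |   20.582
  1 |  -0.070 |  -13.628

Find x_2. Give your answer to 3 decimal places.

-1.098

x_2 = -0.070 − (-13.628)·(-0.070 − (-2.650)) / (-13.628 − 20.582)
   = -0.070 − (-35.16024)/(-34.21000) = -1.09778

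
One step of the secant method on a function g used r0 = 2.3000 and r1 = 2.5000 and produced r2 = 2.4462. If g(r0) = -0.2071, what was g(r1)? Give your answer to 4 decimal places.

The secant line through (2.3000, -0.2071) and (2.5000, g(r1)) crosses zero at r2 = 2.4462.
So (2.3000, -0.2071), (2.5000, g(r1)), (2.4462, 0) are collinear:
g(r1) = -0.2071 · (2.5000 − 2.4462) / (2.3000 − 2.4462) = -0.2071 · (0.053800)/(-0.146200) = 0.076211

0.0762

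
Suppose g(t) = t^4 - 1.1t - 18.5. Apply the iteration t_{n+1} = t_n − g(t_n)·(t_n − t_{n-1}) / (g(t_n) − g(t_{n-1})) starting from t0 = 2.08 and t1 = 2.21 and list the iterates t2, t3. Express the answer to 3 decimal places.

g(2.08) = -2.07026, g(2.21) = 2.92343
t2 = 2.21000 − 2.92343·(2.21000 − 2.08000) / (2.92343 − (-2.07026)) = 2.21000 − (0.38005)/(4.99370) = 2.13389
g(2.13389) = -0.11286
t3 = 2.13389 − (-0.11286)·(2.13389 − 2.21000) / (-0.11286 − 2.92343) = 2.13389 − (0.00859)/(-3.03629) = 2.13672

2.134, 2.137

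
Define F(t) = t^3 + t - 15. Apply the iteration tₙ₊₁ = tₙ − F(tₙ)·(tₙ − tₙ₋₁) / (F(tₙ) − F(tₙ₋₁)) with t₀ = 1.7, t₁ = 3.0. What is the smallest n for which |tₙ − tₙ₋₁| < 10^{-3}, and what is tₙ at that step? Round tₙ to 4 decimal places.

F(1.7) = -8.387000, F(3.0) = 15.000000
t₂ = 3.000000 − 15.000000·(1.300000)/(23.387000) = 2.166203;  |Δ| = 0.833797
F(2.166203) = -2.669023
t₃ = 2.166203 − (-2.669023)·(-0.833797)/(-17.669023) = 2.292154;  |Δ| = 0.125950
F(2.292154) = -0.664939
t₄ = 2.292154 − (-0.664939)·(0.125950)/(2.004084) = 2.333943;  |Δ| = 0.041789
F(2.333943) = 0.047612
t₅ = 2.333943 − 0.047612·(0.041789)/(0.712551) = 2.331151;  |Δ| = 0.002792
F(2.331151) = -0.000758
t₆ = 2.331151 − (-0.000758)·(-0.002792)/(-0.048370) = 2.331195;  |Δ| = 0.000044
|t₆ − t₅| = 0.000044 < 10^{-3}

n = 6, tₙ = 2.3312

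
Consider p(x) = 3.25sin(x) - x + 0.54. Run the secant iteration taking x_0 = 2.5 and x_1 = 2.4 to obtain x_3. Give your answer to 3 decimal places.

p(2.5) = -0.01497, p(2.4) = 0.33526
x_2 = 2.40000 − 0.33526·(2.40000 − 2.50000) / (0.33526 − (-0.01497)) = 2.40000 − (-0.03353)/(0.35022) = 2.49573
p(2.49573) = 0.00042
x_3 = 2.49573 − 0.00042·(2.49573 − 2.40000) / (0.00042 − 0.33526) = 2.49573 − (0.00004)/(-0.33484) = 2.49585

2.496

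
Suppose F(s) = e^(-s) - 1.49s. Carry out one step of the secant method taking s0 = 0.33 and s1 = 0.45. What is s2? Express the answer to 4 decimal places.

0.4348

F(0.33) = 0.227224, F(0.45) = -0.032872
s2 = 0.450000 − (-0.032872)·(0.450000 − 0.330000) / (-0.032872 − 0.227224) = 0.450000 − (-0.003945)/(-0.260096) = 0.434834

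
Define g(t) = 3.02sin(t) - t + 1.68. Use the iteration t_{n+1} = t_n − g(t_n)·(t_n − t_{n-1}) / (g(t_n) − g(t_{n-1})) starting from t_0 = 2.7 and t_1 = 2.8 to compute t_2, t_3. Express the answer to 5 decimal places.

g(2.7) = 0.2706872, g(2.8) = -0.1083358
t_2 = 2.8000000 − (-0.1083358)·(2.8000000 − 2.7000000) / (-0.1083358 − 0.2706872) = 2.8000000 − (-0.0108336)/(-0.3790230) = 2.7714171
g(2.7714171) = 0.0011558
t_3 = 2.7714171 − 0.0011558·(2.7714171 − 2.8000000) / (0.0011558 − (-0.1083358)) = 2.7714171 − (-0.0000330)/(0.1094916) = 2.7717188

2.77142, 2.77172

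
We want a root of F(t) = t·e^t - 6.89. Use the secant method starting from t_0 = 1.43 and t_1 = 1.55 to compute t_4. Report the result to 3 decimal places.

F(1.43) = -0.91446, F(1.55) = 0.41278
t_2 = 1.55000 − 0.41278·(1.55000 − 1.43000) / (0.41278 − (-0.91446)) = 1.55000 − (0.04953)/(1.32724) = 1.51268
F(1.51268) = -0.02414
t_3 = 1.51268 − (-0.02414)·(1.51268 − 1.55000) / (-0.02414 − 0.41278) = 1.51268 − (0.00090)/(-0.43692) = 1.51474
F(1.51474) = -0.00059
t_4 = 1.51474 − (-0.00059)·(1.51474 − 1.51268) / (-0.00059 − (-0.02414)) = 1.51474 − (0.00000)/(0.02355) = 1.51479

1.515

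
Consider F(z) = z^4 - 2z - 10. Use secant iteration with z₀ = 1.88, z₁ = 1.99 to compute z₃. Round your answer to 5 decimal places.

F(1.88) = -1.2680166, F(1.99) = 1.7023920
z₂ = 1.9900000 − 1.7023920·(1.9900000 − 1.8800000) / (1.7023920 − (-1.2680166)) = 1.9900000 − (0.1872631)/(2.9704087) = 1.9269571
F(1.9269571) = -0.0663293
z₃ = 1.9269571 − (-0.0663293)·(1.9269571 − 1.9900000) / (-0.0663293 − 1.7023920) = 1.9269571 − (0.0041816)/(-1.7687213) = 1.9293213

1.92932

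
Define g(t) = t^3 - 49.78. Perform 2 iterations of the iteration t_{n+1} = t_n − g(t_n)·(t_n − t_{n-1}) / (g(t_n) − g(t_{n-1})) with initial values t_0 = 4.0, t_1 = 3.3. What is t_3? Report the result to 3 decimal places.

3.682

g(4.0) = 14.22000, g(3.3) = -13.84300
t_2 = 3.30000 − (-13.84300)·(3.30000 − 4.00000) / (-13.84300 − 14.22000) = 3.30000 − (9.69010)/(-28.06300) = 3.64530
g(3.64530) = -1.34056
t_3 = 3.64530 − (-1.34056)·(3.64530 − 3.30000) / (-1.34056 − (-13.84300)) = 3.64530 − (-0.46289)/(12.50244) = 3.68232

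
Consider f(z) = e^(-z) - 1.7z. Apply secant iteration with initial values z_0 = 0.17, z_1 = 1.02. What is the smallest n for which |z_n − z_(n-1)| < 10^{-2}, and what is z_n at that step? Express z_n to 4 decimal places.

f(0.17) = 0.554665, f(1.02) = -1.373405
z_2 = 1.020000 − (-1.373405)·(0.850000)/(-1.928070) = 0.414527;  |Δ| = 0.605473
f(0.414527) = -0.044043
z_3 = 0.414527 − (-0.044043)·(-0.605473)/(1.329362) = 0.394467;  |Δ| = 0.020060
f(0.394467) = 0.003445
z_4 = 0.394467 − 0.003445·(-0.020060)/(0.047488) = 0.395922;  |Δ| = 0.001455
|z_4 − z_3| = 0.001455 < 10^{-2}

n = 4, z_n = 0.3959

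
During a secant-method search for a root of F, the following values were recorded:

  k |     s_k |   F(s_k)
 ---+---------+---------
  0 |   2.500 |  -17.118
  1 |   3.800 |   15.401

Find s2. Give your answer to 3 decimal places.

3.184

s2 = 3.800 − 15.401·(3.800 − 2.500) / (15.401 − (-17.118))
   = 3.800 − (20.02130)/(32.51900) = 3.18432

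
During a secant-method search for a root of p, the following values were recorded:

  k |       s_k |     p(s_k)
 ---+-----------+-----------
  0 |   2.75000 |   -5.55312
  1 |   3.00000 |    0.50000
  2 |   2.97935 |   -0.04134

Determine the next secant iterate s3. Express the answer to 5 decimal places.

2.98093

s3 = 2.97935 − (-0.04134)·(2.97935 − 3.00000) / (-0.04134 − 0.50000)
   = 2.97935 − (0.0008537)/(-0.5413400) = 2.9809270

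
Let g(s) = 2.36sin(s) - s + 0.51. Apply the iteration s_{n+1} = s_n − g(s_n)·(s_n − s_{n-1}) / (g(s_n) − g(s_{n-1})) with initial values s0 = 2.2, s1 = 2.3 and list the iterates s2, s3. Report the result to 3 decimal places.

2.288, 2.288

g(2.2) = 0.21805, g(2.3) = -0.03014
s2 = 2.30000 − (-0.03014)·(2.30000 − 2.20000) / (-0.03014 − 0.21805) = 2.30000 − (-0.00301)/(-0.24819) = 2.28786
g(2.28786) = 0.00097
s3 = 2.28786 − 0.00097·(2.28786 − 2.30000) / (0.00097 − (-0.03014)) = 2.28786 − (-0.00001)/(0.03110) = 2.28824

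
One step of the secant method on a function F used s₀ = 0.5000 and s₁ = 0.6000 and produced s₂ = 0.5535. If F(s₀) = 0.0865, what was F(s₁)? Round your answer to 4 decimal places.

-0.0752

The secant line through (0.5000, 0.0865) and (0.6000, F(s₁)) crosses zero at s₂ = 0.5535.
So (0.5000, 0.0865), (0.6000, F(s₁)), (0.5535, 0) are collinear:
F(s₁) = 0.0865 · (0.6000 − 0.5535) / (0.5000 − 0.5535) = 0.0865 · (0.046500)/(-0.053500) = -0.075182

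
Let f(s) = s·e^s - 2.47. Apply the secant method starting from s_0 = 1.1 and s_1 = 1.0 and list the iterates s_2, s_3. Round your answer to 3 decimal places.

f(1.1) = 0.83458, f(1.0) = 0.24828
s_2 = 1.00000 − 0.24828·(1.00000 − 1.10000) / (0.24828 − 0.83458) = 1.00000 − (-0.02483)/(-0.58630) = 0.95765
f(0.95765) = 0.02523
s_3 = 0.95765 − 0.02523·(0.95765 − 1.00000) / (0.02523 − 0.24828) = 0.95765 − (-0.00107)/(-0.22305) = 0.95286

0.958, 0.953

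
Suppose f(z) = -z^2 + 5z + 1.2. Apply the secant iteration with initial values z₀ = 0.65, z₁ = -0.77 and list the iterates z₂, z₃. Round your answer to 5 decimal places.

f(0.65) = 4.0275000, f(-0.77) = -3.2429000
z₂ = -0.7700000 − (-3.2429000)·(-0.7700000 − 0.6500000) / (-3.2429000 − 4.0275000) = -0.7700000 − (4.6049180)/(-7.2704000) = -0.1366211
f(-0.1366211) = 0.4982292
z₃ = -0.1366211 − 0.4982292·(-0.1366211 − (-0.7700000)) / (0.4982292 − (-3.2429000)) = -0.1366211 − (0.3155679)/(3.7411292) = -0.2209721

-0.13662, -0.22097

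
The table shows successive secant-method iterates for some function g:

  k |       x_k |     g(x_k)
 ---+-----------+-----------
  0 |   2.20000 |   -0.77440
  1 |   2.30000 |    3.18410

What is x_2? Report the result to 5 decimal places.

2.21956

x_2 = 2.30000 − 3.18410·(2.30000 − 2.20000) / (3.18410 − (-0.77440))
   = 2.30000 − (0.3184100)/(3.9585000) = 2.2195630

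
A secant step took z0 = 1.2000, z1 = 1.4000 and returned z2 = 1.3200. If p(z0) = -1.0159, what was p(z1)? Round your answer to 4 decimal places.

The secant line through (1.2000, -1.0159) and (1.4000, p(z1)) crosses zero at z2 = 1.3200.
So (1.2000, -1.0159), (1.4000, p(z1)), (1.3200, 0) are collinear:
p(z1) = -1.0159 · (1.4000 − 1.3200) / (1.2000 − 1.3200) = -1.0159 · (0.080000)/(-0.120000) = 0.677267

0.6773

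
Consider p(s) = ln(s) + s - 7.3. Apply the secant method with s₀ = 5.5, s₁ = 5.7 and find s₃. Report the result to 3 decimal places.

p(5.5) = -0.09525, p(5.7) = 0.14047
s₂ = 5.70000 − 0.14047·(5.70000 − 5.50000) / (0.14047 − (-0.09525)) = 5.70000 − (0.02809)/(0.23572) = 5.58082
p(5.58082) = 0.00015
s₃ = 5.58082 − 0.00015·(5.58082 − 5.70000) / (0.00015 − 0.14047) = 5.58082 − (-0.00002)/(-0.14031) = 5.58069

5.581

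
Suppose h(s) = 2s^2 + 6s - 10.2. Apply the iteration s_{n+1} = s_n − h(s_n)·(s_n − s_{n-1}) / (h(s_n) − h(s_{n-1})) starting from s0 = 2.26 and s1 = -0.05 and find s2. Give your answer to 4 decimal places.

0.9572

h(2.26) = 13.575200, h(-0.05) = -10.495000
s2 = -0.050000 − (-10.495000)·(-0.050000 − 2.260000) / (-10.495000 − 13.575200) = -0.050000 − (24.243450)/(-24.070200) = 0.957198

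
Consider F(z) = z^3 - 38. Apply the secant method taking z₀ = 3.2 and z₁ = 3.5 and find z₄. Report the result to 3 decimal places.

3.362

F(3.2) = -5.23200, F(3.5) = 4.87500
z₂ = 3.50000 − 4.87500·(3.50000 − 3.20000) / (4.87500 − (-5.23200)) = 3.50000 − (1.46250)/(10.10700) = 3.35530
F(3.35530) = -0.22596
z₃ = 3.35530 − (-0.22596)·(3.35530 − 3.50000) / (-0.22596 − 4.87500) = 3.35530 − (0.03270)/(-5.10096) = 3.36171
F(3.36171) = -0.00906
z₄ = 3.36171 − (-0.00906)·(3.36171 − 3.35530) / (-0.00906 − (-0.22596)) = 3.36171 − (-0.00006)/(0.21691) = 3.36198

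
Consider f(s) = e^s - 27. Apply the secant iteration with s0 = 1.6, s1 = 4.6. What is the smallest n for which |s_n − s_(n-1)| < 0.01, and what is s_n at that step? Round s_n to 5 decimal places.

f(1.6) = -22.0469676, f(4.6) = 72.4843156
s2 = 4.6000000 − 72.4843156·(3.0000000)/(94.5312832) = 2.2996721;  |Δ| = 2.3003279
f(2.2996721) = -17.0290874
s3 = 2.2996721 − (-17.0290874)·(-2.3003279)/(-89.5134031) = 2.7372880;  |Δ| = 0.4376159
f(2.7372880) = -11.5549592
s4 = 2.7372880 − (-11.5549592)·(0.4376159)/(5.4741283) = 3.6610211;  |Δ| = 0.9237331
f(3.6610211) = 11.9010426
s5 = 3.6610211 − 11.9010426·(0.9237331)/(23.4560017) = 3.1923399;  |Δ| = 0.4686812
f(3.1923399) = -2.6546744
s6 = 3.1923399 − (-2.6546744)·(-0.4686812)/(-14.5557169) = 3.2778180;  |Δ| = 0.0854782
f(3.2778180) = -0.4821517
s7 = 3.2778180 − (-0.4821517)·(0.0854782)/(2.1725227) = 3.2967883;  |Δ| = 0.0189703
f(3.2967883) = 0.0257021
s8 = 3.2967883 − 0.0257021·(0.0189703)/(0.5078538) = 3.2958283;  |Δ| = 0.0009601
|s8 − s7| = 0.0009601 < 0.01

n = 8, s_n = 3.29583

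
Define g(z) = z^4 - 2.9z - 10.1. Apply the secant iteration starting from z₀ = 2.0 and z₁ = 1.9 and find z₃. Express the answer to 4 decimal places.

g(2.0) = 0.100000, g(1.9) = -2.577900
z₂ = 1.900000 − (-2.577900)·(1.900000 − 2.000000) / (-2.577900 − 0.100000) = 1.900000 − (0.257790)/(-2.677900) = 1.996266
g(1.996266) = -0.008333
z₃ = 1.996266 − (-0.008333)·(1.996266 − 1.900000) / (-0.008333 − (-2.577900)) = 1.996266 − (-0.000802)/(2.569567) = 1.996578

1.9966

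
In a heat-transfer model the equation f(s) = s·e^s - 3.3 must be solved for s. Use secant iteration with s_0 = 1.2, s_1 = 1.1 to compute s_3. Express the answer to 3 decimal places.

1.099

f(1.2) = 0.68414, f(1.1) = 0.00458
s_2 = 1.10000 − 0.00458·(1.10000 − 1.20000) / (0.00458 − 0.68414) = 1.10000 − (-0.00046)/(-0.67956) = 1.09933
f(1.09933) = 0.00033
s_3 = 1.09933 − 0.00033·(1.09933 − 1.10000) / (0.00033 − 0.00458) = 1.09933 − (0.00000)/(-0.00425) = 1.09927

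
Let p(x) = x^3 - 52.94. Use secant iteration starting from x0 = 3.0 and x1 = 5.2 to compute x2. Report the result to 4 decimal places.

3.5023

p(3.0) = -25.940000, p(5.2) = 87.668000
x2 = 5.200000 − 87.668000·(5.200000 − 3.000000) / (87.668000 − (-25.940000)) = 5.200000 − (192.869600)/(113.608000) = 3.502324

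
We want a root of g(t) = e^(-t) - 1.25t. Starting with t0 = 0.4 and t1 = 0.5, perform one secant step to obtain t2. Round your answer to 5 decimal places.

0.49022

g(0.4) = 0.1703200, g(0.5) = -0.0184693
t2 = 0.5000000 − (-0.0184693)·(0.5000000 − 0.4000000) / (-0.0184693 − 0.1703200) = 0.5000000 − (-0.0018469)/(-0.1887894) = 0.4902170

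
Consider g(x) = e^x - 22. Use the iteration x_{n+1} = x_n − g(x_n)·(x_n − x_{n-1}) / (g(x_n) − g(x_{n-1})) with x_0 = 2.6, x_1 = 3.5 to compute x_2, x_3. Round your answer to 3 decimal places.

2.991, 3.072

g(2.6) = -8.53626, g(3.5) = 11.11545
x_2 = 3.50000 − 11.11545·(3.50000 − 2.60000) / (11.11545 − (-8.53626)) = 3.50000 − (10.00391)/(19.65171) = 2.99094
g(2.99094) = -2.09562
x_3 = 2.99094 − (-2.09562)·(2.99094 − 3.50000) / (-2.09562 − 11.11545) = 2.99094 − (1.06680)/(-13.21107) = 3.07169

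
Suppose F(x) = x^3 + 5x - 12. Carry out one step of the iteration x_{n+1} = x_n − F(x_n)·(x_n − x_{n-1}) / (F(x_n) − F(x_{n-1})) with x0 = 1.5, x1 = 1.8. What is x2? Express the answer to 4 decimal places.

F(1.5) = -1.125000, F(1.8) = 2.832000
x2 = 1.800000 − 2.832000·(1.800000 − 1.500000) / (2.832000 − (-1.125000)) = 1.800000 − (0.849600)/(3.957000) = 1.585292

1.5853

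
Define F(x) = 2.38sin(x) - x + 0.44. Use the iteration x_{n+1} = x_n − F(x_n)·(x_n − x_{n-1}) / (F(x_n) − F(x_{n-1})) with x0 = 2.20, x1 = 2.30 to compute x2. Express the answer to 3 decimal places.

F(2.20) = 0.16422, F(2.30) = -0.08522
x2 = 2.30000 − (-0.08522)·(2.30000 − 2.20000) / (-0.08522 − 0.16422) = 2.30000 − (-0.00852)/(-0.24944) = 2.26584

2.266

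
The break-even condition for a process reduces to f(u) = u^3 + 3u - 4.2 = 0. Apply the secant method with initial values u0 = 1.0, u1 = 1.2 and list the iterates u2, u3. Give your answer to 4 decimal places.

f(1.0) = -0.200000, f(1.2) = 1.128000
u2 = 1.200000 − 1.128000·(1.200000 − 1.000000) / (1.128000 − (-0.200000)) = 1.200000 − (0.225600)/(1.328000) = 1.030120
f(1.030120) = -0.016528
u3 = 1.030120 − (-0.016528)·(1.030120 − 1.200000) / (-0.016528 − 1.128000) = 1.030120 − (0.002808)/(-1.144528) = 1.032574

1.0301, 1.0326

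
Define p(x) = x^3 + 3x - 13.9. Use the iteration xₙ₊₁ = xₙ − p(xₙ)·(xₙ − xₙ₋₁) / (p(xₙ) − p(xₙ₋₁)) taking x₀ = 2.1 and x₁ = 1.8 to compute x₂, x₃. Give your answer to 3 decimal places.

1.985, 1.994

p(2.1) = 1.66100, p(1.8) = -2.66800
x₂ = 1.80000 − (-2.66800)·(1.80000 − 2.10000) / (-2.66800 − 1.66100) = 1.80000 − (0.80040)/(-4.32900) = 1.98489
p(1.98489) = -0.12525
x₃ = 1.98489 − (-0.12525)·(1.98489 − 1.80000) / (-0.12525 − (-2.66800)) = 1.98489 − (-0.02316)/(2.54275) = 1.99400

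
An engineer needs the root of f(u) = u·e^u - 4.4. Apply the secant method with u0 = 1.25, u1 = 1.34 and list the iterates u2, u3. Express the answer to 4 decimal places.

f(1.25) = -0.037071, f(1.34) = 0.717518
u2 = 1.340000 − 0.717518·(1.340000 − 1.250000) / (0.717518 − (-0.037071)) = 1.340000 − (0.064577)/(0.754590) = 1.254421
f(1.254421) = -0.002237
u3 = 1.254421 − (-0.002237)·(1.254421 − 1.340000) / (-0.002237 − 0.717518) = 1.254421 − (0.000191)/(-0.719755) = 1.254687

1.2544, 1.2547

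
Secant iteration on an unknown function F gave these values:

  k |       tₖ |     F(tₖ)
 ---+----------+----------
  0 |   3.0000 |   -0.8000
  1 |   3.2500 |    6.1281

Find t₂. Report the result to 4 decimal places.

3.0289

t₂ = 3.2500 − 6.1281·(3.2500 − 3.0000) / (6.1281 − (-0.8000))
   = 3.2500 − (1.532025)/(6.928100) = 3.028868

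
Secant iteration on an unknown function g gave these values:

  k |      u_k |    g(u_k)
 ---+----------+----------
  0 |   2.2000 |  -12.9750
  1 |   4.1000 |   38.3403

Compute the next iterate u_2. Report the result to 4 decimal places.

u_2 = 4.1000 − 38.3403·(4.1000 − 2.2000) / (38.3403 − (-12.9750))
   = 4.1000 − (72.846570)/(51.315300) = 2.680412

2.6804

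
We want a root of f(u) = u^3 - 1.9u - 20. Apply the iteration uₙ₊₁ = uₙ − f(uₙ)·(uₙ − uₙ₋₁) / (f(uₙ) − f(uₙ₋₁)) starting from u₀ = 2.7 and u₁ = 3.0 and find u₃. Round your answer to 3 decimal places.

f(2.7) = -5.44700, f(3.0) = 1.30000
u₂ = 3.00000 − 1.30000·(3.00000 − 2.70000) / (1.30000 − (-5.44700)) = 3.00000 − (0.39000)/(6.74700) = 2.94220
f(2.94220) = -0.12099
u₃ = 2.94220 − (-0.12099)·(2.94220 − 3.00000) / (-0.12099 − 1.30000) = 2.94220 − (0.00699)/(-1.42099) = 2.94712

2.947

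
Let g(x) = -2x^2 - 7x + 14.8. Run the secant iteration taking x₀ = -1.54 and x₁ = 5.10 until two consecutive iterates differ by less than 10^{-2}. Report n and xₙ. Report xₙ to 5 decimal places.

n = 7, xₙ = 1.48458

g(-1.54) = 20.8368000, g(5.10) = -72.9200000
x₂ = 5.1000000 − (-72.9200000)·(6.6400000)/(-93.7568000) = -0.0643059;  |Δ| = 5.1643059
g(-0.0643059) = 15.2418711
x₃ = -0.0643059 − 15.2418711·(-5.1643059)/(88.1618711) = 0.8285254;  |Δ| = 0.8928314
g(0.8285254) = 7.6274131
x₄ = 0.8285254 − 7.6274131·(0.8928314)/(-7.6144580) = 1.7228759;  |Δ| = 0.8943504
g(1.7228759) = -3.1967337
x₅ = 1.7228759 − (-3.1967337)·(0.8943504)/(-10.8241468) = 1.4587442;  |Δ| = 0.2641317
g(1.4587442) = 0.3329215
x₆ = 1.4587442 − 0.3329215·(-0.2641317)/(3.5296552) = 1.4836574;  |Δ| = 0.0249132
g(1.4836574) = 0.0119194
x₇ = 1.4836574 − 0.0119194·(0.0249132)/(-0.3210021) = 1.4845825;  |Δ| = 0.0009251
|x₇ − x₆| = 0.0009251 < 10^{-2}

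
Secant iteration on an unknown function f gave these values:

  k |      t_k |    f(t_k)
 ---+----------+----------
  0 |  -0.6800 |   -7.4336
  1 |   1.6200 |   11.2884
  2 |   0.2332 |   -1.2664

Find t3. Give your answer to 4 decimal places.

0.3731

t3 = 0.2332 − (-1.2664)·(0.2332 − 1.6200) / (-1.2664 − 11.2884)
   = 0.2332 − (1.756244)/(-12.554800) = 0.373086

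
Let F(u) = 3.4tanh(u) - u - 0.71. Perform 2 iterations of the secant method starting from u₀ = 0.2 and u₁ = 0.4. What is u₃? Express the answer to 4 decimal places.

F(0.2) = -0.238924, F(0.4) = 0.181826
u₂ = 0.400000 − 0.181826·(0.400000 − 0.200000) / (0.181826 − (-0.238924)) = 0.400000 − (0.036365)/(0.420750) = 0.313570
F(0.313570) = 0.008947
u₃ = 0.313570 − 0.008947·(0.313570 − 0.400000) / (0.008947 − 0.181826) = 0.313570 − (-0.000773)/(-0.172879) = 0.309097

0.3091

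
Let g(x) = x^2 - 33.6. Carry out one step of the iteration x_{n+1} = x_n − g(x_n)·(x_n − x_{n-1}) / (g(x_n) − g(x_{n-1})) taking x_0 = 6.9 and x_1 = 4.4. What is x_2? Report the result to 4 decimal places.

5.6602

g(6.9) = 14.010000, g(4.4) = -14.240000
x_2 = 4.400000 − (-14.240000)·(4.400000 − 6.900000) / (-14.240000 − 14.010000) = 4.400000 − (35.600000)/(-28.250000) = 5.660177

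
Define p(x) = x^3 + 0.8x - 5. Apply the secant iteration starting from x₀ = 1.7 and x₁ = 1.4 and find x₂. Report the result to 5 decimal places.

p(1.7) = 1.2730000, p(1.4) = -1.1360000
x₂ = 1.4000000 − (-1.1360000)·(1.4000000 − 1.7000000) / (-1.1360000 − 1.2730000) = 1.4000000 − (0.3408000)/(-2.4090000) = 1.5414695

1.54147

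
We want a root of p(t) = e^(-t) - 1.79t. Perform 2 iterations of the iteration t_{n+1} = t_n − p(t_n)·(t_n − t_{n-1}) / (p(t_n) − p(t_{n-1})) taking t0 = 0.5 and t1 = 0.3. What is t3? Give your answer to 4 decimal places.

p(0.5) = -0.288469, p(0.3) = 0.203818
t2 = 0.300000 − 0.203818·(0.300000 − 0.500000) / (0.203818 − (-0.288469)) = 0.300000 − (-0.040764)/(0.492288) = 0.382805
p(0.382805) = -0.003274
t3 = 0.382805 − (-0.003274)·(0.382805 − 0.300000) / (-0.003274 − 0.203818) = 0.382805 − (-0.000271)/(-0.207092) = 0.381495

0.3815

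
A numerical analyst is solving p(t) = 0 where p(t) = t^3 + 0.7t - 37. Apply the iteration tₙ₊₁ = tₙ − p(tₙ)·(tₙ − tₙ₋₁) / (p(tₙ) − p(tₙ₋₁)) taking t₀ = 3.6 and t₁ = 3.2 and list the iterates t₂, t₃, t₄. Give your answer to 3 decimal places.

3.256, 3.262, 3.262

p(3.6) = 12.17600, p(3.2) = -1.99200
t₂ = 3.20000 − (-1.99200)·(3.20000 − 3.60000) / (-1.99200 − 12.17600) = 3.20000 − (0.79680)/(-14.16800) = 3.25624
p(3.25624) = -0.19442
t₃ = 3.25624 − (-0.19442)·(3.25624 − 3.20000) / (-0.19442 − (-1.99200)) = 3.25624 − (-0.01093)/(1.79758) = 3.26232
p(3.26232) = 0.00368
t₄ = 3.26232 − 0.00368·(3.26232 − 3.25624) / (0.00368 − (-0.19442)) = 3.26232 − (0.00002)/(0.19810) = 3.26221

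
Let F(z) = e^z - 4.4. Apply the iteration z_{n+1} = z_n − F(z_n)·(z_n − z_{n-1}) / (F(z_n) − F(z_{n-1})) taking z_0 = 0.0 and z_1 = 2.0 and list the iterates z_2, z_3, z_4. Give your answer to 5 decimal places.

1.06432, 1.37713, 1.50538

F(0.0) = -3.4000000, F(2.0) = 2.9890561
z_2 = 2.0000000 − 2.9890561·(2.0000000 − 0.0000000) / (2.9890561 − (-3.4000000)) = 2.0000000 − (5.9781122)/(6.3890561) = 1.0643200
F(1.0643200) = -1.5011330
z_3 = 1.0643200 − (-1.5011330)·(1.0643200 − 2.0000000) / (-1.5011330 − 2.9890561) = 1.0643200 − (1.4045802)/(-4.4901891) = 1.3771309
F(1.3771309) = -0.4364865
z_4 = 1.3771309 − (-0.4364865)·(1.3771309 − 1.0643200) / (-0.4364865 − (-1.5011330)) = 1.3771309 − (-0.1365377)/(1.0646465) = 1.5053779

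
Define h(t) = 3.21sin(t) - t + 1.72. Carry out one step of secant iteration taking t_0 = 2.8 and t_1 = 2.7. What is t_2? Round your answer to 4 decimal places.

h(2.8) = -0.004688, h(2.7) = 0.391889
t_2 = 2.700000 − 0.391889·(2.700000 − 2.800000) / (0.391889 − (-0.004688)) = 2.700000 − (-0.039189)/(0.396577) = 2.798818

2.7988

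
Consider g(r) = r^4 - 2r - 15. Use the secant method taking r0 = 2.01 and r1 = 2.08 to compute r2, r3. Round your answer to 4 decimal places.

2.0937, 2.0929

g(2.01) = -2.697592, g(2.08) = -0.442263
r2 = 2.080000 − (-0.442263)·(2.080000 − 2.010000) / (-0.442263 − (-2.697592)) = 2.080000 − (-0.030958)/(2.255329) = 2.093727
g(2.093727) = 0.029301
r3 = 2.093727 − 0.029301·(2.093727 − 2.080000) / (0.029301 − (-0.442263)) = 2.093727 − (0.000402)/(0.471564) = 2.092874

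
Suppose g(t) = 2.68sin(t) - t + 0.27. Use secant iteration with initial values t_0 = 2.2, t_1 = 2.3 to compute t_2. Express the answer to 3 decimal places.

g(2.2) = 0.23677, g(2.3) = -0.03151
t_2 = 2.30000 − (-0.03151)·(2.30000 − 2.20000) / (-0.03151 − 0.23677) = 2.30000 − (-0.00315)/(-0.26828) = 2.28825

2.288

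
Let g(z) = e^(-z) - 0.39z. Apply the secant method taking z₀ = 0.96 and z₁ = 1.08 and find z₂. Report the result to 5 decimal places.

0.97131

g(0.96) = 0.0084929, g(1.08) = -0.0816045
z₂ = 1.0800000 − (-0.0816045)·(1.0800000 − 0.9600000) / (-0.0816045 − 0.0084929) = 1.0800000 − (-0.0097925)/(-0.0900974) = 0.9713116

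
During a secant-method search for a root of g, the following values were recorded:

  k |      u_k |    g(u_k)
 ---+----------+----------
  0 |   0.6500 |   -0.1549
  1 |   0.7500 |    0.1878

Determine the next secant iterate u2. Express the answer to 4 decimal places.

0.6952

u2 = 0.7500 − 0.1878·(0.7500 − 0.6500) / (0.1878 − (-0.1549))
   = 0.7500 − (0.018780)/(0.342700) = 0.695200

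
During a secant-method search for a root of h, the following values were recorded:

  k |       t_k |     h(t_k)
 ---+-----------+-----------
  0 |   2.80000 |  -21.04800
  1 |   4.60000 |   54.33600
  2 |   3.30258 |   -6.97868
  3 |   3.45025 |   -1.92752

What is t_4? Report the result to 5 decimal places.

3.50660

t_4 = 3.45025 − (-1.92752)·(3.45025 − 3.30258) / (-1.92752 − (-6.97868))
   = 3.45025 − (-0.2846369)/(5.0511600) = 3.5066008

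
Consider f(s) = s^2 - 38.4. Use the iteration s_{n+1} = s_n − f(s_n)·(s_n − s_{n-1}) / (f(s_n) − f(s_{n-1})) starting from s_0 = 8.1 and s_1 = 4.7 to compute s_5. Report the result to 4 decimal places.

6.1968

f(8.1) = 27.210000, f(4.7) = -16.310000
s_2 = 4.700000 − (-16.310000)·(4.700000 − 8.100000) / (-16.310000 − 27.210000) = 4.700000 − (55.454000)/(-43.520000) = 5.974219
f(5.974219) = -2.708710
s_3 = 5.974219 − (-2.708710)·(5.974219 − 4.700000) / (-2.708710 − (-16.310000)) = 5.974219 − (-3.451489)/(13.601290) = 6.227981
f(6.227981) = 0.387743
s_4 = 6.227981 − 0.387743·(6.227981 − 5.974219) / (0.387743 − (-2.708710)) = 6.227981 − (0.098394)/(3.096454) = 6.196204
f(6.196204) = -0.007054
s_5 = 6.196204 − (-0.007054)·(6.196204 − 6.227981) / (-0.007054 − 0.387743) = 6.196204 − (0.000224)/(-0.394797) = 6.196772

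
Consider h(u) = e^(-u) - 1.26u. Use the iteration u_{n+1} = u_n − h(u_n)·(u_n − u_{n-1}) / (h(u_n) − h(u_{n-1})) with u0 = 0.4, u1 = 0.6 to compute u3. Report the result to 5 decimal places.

0.48742

h(0.4) = 0.1663200, h(0.6) = -0.2071884
u2 = 0.6000000 − (-0.2071884)·(0.6000000 − 0.4000000) / (-0.2071884 − 0.1663200) = 0.6000000 − (-0.0414377)/(-0.3735084) = 0.4890583
h(0.4890583) = -0.0030098
u3 = 0.4890583 − (-0.0030098)·(0.4890583 − 0.6000000) / (-0.0030098 − (-0.2071884)) = 0.4890583 − (0.0003339)/(0.2041786) = 0.4874229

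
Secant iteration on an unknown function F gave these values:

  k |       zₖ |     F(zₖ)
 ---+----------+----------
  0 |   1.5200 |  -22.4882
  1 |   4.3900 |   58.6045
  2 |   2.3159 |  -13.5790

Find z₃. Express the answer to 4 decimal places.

2.7061

z₃ = 2.3159 − (-13.5790)·(2.3159 − 4.3900) / (-13.5790 − 58.6045)
   = 2.3159 − (28.164204)/(-72.183500) = 2.706075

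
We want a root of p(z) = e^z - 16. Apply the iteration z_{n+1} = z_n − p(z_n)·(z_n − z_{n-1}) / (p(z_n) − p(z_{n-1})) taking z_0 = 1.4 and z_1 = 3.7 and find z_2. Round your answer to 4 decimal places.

2.1549

p(1.4) = -11.944800, p(3.7) = 24.447304
z_2 = 3.700000 − 24.447304·(3.700000 − 1.400000) / (24.447304 − (-11.944800)) = 3.700000 − (56.228800)/(36.392104) = 2.154918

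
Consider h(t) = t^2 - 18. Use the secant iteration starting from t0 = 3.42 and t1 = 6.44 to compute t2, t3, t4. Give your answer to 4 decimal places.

h(3.42) = -6.303600, h(6.44) = 23.473600
t2 = 6.440000 − 23.473600·(6.440000 − 3.420000) / (23.473600 − (-6.303600)) = 6.440000 − (70.890272)/(29.777200) = 4.059310
h(4.059310) = -1.522000
t3 = 4.059310 − (-1.522000)·(4.059310 − 6.440000) / (-1.522000 − 23.473600) = 4.059310 − (3.623409)/(-24.995600) = 4.204272
h(4.204272) = -0.324095
t4 = 4.204272 − (-0.324095)·(4.204272 − 4.059310) / (-0.324095 − (-1.522000)) = 4.204272 − (-0.046981)/(1.197904) = 4.243492

4.0593, 4.2043, 4.2435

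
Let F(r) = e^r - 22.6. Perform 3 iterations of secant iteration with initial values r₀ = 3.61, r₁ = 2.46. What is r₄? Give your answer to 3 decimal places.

3.113

F(3.61) = 14.36605, F(2.46) = -10.89519
r₂ = 2.46000 − (-10.89519)·(2.46000 − 3.61000) / (-10.89519 − 14.36605) = 2.46000 − (12.52947)/(-25.26124) = 2.95600
F(2.95600) = -3.37915
r₃ = 2.95600 − (-3.37915)·(2.95600 − 2.46000) / (-3.37915 − (-10.89519)) = 2.95600 − (-1.67604)/(7.51604) = 3.17899
F(3.17899) = 1.42251
r₄ = 3.17899 − 1.42251·(3.17899 − 2.95600) / (1.42251 − (-3.37915)) = 3.17899 − (0.31721)/(4.80166) = 3.11293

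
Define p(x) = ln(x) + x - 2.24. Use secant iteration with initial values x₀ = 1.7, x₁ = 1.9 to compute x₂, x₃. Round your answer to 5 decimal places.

1.70602, 1.70590

p(1.7) = -0.0093717, p(1.9) = 0.3018539
x₂ = 1.9000000 − 0.3018539·(1.9000000 − 1.7000000) / (0.3018539 − (-0.0093717)) = 1.9000000 − (0.0603708)/(0.3112256) = 1.7060225
p(1.7060225) = 0.0001871
x₃ = 1.7060225 − 0.0001871·(1.7060225 − 1.9000000) / (0.0001871 − 0.3018539) = 1.7060225 − (-0.0000363)/(-0.3016668) = 1.7059022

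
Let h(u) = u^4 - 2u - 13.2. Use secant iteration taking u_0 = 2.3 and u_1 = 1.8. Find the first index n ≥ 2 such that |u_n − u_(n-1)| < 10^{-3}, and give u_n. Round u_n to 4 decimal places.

n = 5, u_n = 2.0388

h(2.3) = 10.184100, h(1.8) = -6.302400
u_2 = 1.800000 − (-6.302400)·(-0.500000)/(-16.486500) = 1.991138;  |Δ| = 0.191138
h(1.991138) = -1.463975
u_3 = 1.991138 − (-1.463975)·(0.191138)/(4.838425) = 2.048971;  |Δ| = 0.057833
h(2.048971) = 0.327643
u_4 = 2.048971 − 0.327643·(0.057833)/(1.791618) = 2.038395;  |Δ| = 0.010576
h(2.038395) = -0.012312
u_5 = 2.038395 − (-0.012312)·(-0.010576)/(-0.339955) = 2.038778;  |Δ| = 0.000383
|u_5 − u_4| = 0.000383 < 10^{-3}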